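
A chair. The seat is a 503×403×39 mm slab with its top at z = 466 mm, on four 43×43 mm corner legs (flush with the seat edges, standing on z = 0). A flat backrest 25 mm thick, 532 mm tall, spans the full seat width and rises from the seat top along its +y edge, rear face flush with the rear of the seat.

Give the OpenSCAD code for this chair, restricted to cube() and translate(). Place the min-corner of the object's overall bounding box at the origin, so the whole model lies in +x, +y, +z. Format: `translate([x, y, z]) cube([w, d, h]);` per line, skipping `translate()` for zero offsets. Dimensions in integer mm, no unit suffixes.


translate([0, 0, 427]) cube([503, 403, 39]);
cube([43, 43, 427]);
translate([460, 0, 0]) cube([43, 43, 427]);
translate([0, 360, 0]) cube([43, 43, 427]);
translate([460, 360, 0]) cube([43, 43, 427]);
translate([0, 378, 466]) cube([503, 25, 532]);


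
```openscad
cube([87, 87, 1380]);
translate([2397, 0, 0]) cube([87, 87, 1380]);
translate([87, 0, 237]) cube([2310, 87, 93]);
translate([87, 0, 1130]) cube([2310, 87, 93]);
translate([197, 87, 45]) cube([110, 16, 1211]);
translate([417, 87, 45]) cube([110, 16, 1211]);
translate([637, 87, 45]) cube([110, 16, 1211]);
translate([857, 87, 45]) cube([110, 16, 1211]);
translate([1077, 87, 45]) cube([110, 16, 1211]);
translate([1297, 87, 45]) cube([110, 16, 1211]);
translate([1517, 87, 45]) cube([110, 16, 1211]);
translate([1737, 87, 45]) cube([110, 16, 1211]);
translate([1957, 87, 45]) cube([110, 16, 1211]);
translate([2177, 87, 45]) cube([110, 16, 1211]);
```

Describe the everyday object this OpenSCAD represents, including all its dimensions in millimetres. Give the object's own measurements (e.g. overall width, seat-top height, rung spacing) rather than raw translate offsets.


A fence section. Two 87×87 mm posts, 1380 mm tall, stand on the floor with a clear span of 2310 mm between their inner faces. Two horizontal rails of 87×93 mm section span the gap between the posts with their undersides at z = 237 mm and z = 1130 mm, flush with the posts' −y face. 10 pickets, each 110 mm wide, 16 mm thick and 1211 mm tall, are fixed to the +y face of the rails with their bottoms at z = 45 mm, spaced across the span with a 110 mm gap after the −x post and between neighbouring pickets and before the +x post.


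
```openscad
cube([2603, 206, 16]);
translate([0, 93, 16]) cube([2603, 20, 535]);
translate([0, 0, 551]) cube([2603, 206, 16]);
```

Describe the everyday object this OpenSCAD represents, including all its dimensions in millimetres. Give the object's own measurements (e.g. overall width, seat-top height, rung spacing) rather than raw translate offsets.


An I-beam lying along x, 2603 mm long. Overall section height 567 mm. Two flanges 206 mm wide (y) and 16 mm thick, one on the floor and one at the top; a web 20 mm thick runs between them, centred on the flange width.


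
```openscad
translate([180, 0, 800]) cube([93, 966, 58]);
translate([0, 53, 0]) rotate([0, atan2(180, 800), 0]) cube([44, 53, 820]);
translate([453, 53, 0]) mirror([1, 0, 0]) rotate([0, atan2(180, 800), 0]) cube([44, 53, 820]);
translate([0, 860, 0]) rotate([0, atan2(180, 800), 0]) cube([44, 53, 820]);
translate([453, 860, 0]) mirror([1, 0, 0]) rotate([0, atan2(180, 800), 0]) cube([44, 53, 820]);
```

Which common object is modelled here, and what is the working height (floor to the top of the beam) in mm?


A sawhorse. The overall height is 858 mm.

A beam across two mirrored pairs of raked legs — a sawhorse. The beam's underside is at z = 800 (matching the legs' vertical rise in atan2(180, 800)) and the beam is 58 mm tall, so its top is at 800 + 58 = 858 mm. The raked legs top out at the beam's underside, so that is the highest point.


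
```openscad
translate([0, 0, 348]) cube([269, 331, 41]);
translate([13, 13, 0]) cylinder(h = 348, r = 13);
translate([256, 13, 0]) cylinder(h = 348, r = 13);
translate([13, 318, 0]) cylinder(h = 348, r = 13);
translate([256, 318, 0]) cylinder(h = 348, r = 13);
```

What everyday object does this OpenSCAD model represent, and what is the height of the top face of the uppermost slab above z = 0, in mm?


A stool. The seat height is 389 mm.

A 269×331×41 slab at z = 348 on four corner cylinders — a stool. The seat top is 348 + 41 = 389 mm.


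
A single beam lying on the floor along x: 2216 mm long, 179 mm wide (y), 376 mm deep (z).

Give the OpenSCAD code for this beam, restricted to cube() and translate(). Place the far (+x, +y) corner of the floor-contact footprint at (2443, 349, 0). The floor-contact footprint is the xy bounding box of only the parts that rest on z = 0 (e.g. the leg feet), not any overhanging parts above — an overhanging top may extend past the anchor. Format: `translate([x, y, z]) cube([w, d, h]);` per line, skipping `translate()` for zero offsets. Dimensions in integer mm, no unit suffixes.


translate([227, 170, 0]) cube([2216, 179, 376]);


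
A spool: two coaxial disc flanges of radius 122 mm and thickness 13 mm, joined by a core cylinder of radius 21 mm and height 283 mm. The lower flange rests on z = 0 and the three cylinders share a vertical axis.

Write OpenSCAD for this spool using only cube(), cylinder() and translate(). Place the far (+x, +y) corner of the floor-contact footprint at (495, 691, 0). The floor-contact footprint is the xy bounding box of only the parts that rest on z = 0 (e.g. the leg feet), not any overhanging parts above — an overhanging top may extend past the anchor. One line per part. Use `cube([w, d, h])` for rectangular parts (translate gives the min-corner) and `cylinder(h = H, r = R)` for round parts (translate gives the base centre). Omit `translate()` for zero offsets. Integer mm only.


translate([373, 569, 0]) cylinder(h = 13, r = 122);
translate([373, 569, 13]) cylinder(h = 283, r = 21);
translate([373, 569, 296]) cylinder(h = 13, r = 122);


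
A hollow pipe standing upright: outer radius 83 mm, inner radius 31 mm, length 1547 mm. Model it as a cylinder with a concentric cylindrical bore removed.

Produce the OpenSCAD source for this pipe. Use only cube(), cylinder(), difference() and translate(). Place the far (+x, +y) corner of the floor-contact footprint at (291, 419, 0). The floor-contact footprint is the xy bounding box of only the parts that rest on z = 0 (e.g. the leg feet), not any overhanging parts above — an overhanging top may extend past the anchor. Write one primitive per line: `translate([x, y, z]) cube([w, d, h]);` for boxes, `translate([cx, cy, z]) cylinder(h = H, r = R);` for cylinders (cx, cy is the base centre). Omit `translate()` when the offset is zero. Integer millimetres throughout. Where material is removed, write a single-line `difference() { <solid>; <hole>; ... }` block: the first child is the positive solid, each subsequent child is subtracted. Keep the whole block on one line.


difference() { translate([208, 336, 0]) cylinder(h = 1547, r = 83); translate([208, 336, 0]) cylinder(h = 1547, r = 31); }


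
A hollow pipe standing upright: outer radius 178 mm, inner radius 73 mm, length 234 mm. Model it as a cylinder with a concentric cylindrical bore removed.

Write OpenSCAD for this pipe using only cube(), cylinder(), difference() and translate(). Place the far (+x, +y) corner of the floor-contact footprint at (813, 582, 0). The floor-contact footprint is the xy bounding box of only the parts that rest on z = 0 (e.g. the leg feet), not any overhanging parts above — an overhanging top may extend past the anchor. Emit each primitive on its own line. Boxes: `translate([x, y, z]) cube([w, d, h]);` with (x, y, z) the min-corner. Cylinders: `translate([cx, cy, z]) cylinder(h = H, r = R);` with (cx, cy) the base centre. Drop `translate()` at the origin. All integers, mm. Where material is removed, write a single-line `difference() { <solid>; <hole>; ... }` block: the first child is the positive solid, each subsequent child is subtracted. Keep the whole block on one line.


difference() { translate([635, 404, 0]) cylinder(h = 234, r = 178); translate([635, 404, 0]) cylinder(h = 234, r = 73); }


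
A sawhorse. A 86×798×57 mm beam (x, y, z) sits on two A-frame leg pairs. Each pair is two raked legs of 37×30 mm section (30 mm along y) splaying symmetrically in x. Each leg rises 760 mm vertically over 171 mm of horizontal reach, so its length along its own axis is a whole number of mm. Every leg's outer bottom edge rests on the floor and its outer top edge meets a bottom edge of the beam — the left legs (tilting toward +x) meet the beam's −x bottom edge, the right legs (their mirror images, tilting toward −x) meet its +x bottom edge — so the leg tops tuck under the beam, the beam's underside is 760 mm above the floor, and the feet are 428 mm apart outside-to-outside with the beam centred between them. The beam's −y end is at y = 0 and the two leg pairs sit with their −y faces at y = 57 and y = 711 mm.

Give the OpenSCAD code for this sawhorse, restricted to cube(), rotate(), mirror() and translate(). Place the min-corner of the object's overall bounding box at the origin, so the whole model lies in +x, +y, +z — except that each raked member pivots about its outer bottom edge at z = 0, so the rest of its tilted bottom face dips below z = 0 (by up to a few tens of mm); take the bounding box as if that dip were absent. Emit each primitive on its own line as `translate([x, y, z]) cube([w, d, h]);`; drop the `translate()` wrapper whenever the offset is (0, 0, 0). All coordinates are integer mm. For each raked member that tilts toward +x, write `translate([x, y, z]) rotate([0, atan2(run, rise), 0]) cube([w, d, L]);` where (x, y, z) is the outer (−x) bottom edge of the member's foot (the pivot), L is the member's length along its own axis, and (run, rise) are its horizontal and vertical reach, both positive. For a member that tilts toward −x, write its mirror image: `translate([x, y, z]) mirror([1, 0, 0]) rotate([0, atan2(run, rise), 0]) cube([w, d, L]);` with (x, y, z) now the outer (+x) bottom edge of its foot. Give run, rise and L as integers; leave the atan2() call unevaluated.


translate([171, 0, 760]) cube([86, 798, 57]);
translate([0, 57, 0]) rotate([0, atan2(171, 760), 0]) cube([37, 30, 779]);
translate([428, 57, 0]) mirror([1, 0, 0]) rotate([0, atan2(171, 760), 0]) cube([37, 30, 779]);
translate([0, 711, 0]) rotate([0, atan2(171, 760), 0]) cube([37, 30, 779]);
translate([428, 711, 0]) mirror([1, 0, 0]) rotate([0, atan2(171, 760), 0]) cube([37, 30, 779]);


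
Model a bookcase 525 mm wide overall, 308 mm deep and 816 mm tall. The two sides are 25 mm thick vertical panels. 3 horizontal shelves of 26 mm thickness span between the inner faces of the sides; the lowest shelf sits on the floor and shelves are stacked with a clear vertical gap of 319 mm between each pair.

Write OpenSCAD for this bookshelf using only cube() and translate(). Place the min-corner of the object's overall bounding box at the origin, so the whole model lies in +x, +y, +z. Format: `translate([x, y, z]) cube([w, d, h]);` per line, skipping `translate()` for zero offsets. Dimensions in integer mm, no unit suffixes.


cube([25, 308, 816]);
translate([500, 0, 0]) cube([25, 308, 816]);
translate([25, 0, 0]) cube([475, 308, 26]);
translate([25, 0, 345]) cube([475, 308, 26]);
translate([25, 0, 690]) cube([475, 308, 26]);


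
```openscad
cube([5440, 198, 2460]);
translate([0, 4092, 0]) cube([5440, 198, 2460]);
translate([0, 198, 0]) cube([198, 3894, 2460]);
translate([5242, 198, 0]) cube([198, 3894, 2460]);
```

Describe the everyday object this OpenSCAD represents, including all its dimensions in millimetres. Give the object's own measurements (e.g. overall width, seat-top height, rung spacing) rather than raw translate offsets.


The wall frame of a small rectangular building: four walls, each 2460 mm tall and 198 mm thick, enclosing a footprint 5440 mm (x) by 4290 mm (y) outside-to-outside, with no floor or roof. The front and back walls (the −y and +y sides) span the full width; the two side walls fit between them.


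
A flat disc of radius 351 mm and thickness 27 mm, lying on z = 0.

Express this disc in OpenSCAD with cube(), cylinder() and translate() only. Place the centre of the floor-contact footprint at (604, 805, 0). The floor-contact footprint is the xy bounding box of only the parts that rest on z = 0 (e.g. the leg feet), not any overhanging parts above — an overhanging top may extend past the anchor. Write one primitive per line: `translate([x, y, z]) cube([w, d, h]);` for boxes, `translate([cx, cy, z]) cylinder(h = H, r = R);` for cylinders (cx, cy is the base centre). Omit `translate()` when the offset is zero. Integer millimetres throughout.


translate([604, 805, 0]) cylinder(h = 27, r = 351);


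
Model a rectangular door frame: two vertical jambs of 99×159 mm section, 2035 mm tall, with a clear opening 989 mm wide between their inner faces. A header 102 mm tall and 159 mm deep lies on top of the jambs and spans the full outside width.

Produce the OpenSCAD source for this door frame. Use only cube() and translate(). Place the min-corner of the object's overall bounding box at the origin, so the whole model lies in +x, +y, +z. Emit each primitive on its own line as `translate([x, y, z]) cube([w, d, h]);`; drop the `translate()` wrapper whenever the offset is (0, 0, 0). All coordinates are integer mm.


cube([99, 159, 2035]);
translate([1088, 0, 0]) cube([99, 159, 2035]);
translate([0, 0, 2035]) cube([1187, 159, 102]);


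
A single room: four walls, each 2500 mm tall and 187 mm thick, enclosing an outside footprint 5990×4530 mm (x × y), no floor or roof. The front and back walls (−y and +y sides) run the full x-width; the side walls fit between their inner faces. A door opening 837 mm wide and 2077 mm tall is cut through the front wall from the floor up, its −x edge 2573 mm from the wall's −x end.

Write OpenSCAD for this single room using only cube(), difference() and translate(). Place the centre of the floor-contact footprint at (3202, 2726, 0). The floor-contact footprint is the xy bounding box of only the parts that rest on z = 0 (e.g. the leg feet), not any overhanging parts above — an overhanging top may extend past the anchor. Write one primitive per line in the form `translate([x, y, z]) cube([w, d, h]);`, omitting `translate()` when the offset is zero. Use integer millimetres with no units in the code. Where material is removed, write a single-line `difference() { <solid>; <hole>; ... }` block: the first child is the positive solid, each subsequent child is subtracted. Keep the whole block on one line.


difference() { translate([207, 461, 0]) cube([5990, 187, 2500]); translate([2780, 461, 0]) cube([837, 187, 2077]); }
translate([207, 4804, 0]) cube([5990, 187, 2500]);
translate([207, 648, 0]) cube([187, 4156, 2500]);
translate([6010, 648, 0]) cube([187, 4156, 2500]);


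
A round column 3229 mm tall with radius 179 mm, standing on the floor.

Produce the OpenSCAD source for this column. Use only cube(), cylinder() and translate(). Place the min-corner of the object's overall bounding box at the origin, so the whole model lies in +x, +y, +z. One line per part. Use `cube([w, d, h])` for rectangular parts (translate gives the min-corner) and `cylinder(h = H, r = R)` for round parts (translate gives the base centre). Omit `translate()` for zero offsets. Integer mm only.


translate([179, 179, 0]) cylinder(h = 3229, r = 179);


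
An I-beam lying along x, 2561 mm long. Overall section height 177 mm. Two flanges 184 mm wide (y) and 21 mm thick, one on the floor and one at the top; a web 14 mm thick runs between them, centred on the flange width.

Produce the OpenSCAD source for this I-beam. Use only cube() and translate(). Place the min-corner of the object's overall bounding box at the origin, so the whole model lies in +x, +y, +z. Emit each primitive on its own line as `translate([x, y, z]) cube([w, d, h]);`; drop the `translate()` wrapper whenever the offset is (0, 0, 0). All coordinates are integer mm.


cube([2561, 184, 21]);
translate([0, 85, 21]) cube([2561, 14, 135]);
translate([0, 0, 156]) cube([2561, 184, 21]);


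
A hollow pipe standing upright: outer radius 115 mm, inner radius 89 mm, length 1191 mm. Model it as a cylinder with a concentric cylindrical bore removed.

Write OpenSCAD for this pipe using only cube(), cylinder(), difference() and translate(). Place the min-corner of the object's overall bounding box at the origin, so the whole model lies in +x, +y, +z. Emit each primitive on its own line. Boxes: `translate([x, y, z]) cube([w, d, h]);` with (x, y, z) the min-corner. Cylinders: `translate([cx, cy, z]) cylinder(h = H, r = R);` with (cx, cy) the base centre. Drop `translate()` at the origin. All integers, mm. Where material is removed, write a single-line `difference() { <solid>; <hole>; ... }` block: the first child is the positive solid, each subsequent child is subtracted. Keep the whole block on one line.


difference() { translate([115, 115, 0]) cylinder(h = 1191, r = 115); translate([115, 115, 0]) cylinder(h = 1191, r = 89); }


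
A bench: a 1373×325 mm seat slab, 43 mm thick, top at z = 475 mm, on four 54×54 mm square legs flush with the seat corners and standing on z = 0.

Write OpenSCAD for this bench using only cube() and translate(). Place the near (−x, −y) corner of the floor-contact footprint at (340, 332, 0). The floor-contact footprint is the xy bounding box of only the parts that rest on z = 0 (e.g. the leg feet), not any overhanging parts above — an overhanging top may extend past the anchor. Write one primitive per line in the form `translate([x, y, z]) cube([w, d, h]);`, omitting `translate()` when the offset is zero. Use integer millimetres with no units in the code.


// leg_h = 475 − 43 = 432
translate([340, 332, 432]) cube([1373, 325, 43]);
translate([340, 332, 0]) cube([54, 54, 432]);
translate([340, 603, 0]) cube([54, 54, 432]);
translate([1659, 332, 0]) cube([54, 54, 432]);
translate([1659, 603, 0]) cube([54, 54, 432]);


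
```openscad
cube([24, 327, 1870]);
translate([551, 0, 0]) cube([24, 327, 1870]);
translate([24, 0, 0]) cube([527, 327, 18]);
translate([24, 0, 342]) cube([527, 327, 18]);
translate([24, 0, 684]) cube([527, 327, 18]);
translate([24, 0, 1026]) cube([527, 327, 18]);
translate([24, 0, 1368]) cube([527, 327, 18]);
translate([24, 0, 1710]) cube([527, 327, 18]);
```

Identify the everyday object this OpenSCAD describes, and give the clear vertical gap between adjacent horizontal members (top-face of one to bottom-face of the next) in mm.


A bookshelf. The clear shelf gap is 324 mm.

Two tall side panels with 6 horizontal boards between them — a bookshelf. The first two shelf undersides are at z = 0 and z = 342; with shelf thickness 18, the clear gap is 342 − 0 − 18 = 324 mm.


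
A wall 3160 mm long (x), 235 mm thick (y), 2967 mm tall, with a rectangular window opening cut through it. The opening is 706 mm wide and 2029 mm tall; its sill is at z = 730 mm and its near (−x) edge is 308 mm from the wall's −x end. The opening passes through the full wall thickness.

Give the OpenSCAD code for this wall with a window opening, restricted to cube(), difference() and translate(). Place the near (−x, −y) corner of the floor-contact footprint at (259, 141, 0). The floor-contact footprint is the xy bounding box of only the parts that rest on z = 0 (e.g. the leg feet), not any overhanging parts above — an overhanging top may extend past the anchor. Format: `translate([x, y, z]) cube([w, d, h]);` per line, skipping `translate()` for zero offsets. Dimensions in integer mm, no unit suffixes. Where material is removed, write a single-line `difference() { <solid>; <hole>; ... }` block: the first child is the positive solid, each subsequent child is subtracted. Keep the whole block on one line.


difference() { translate([259, 141, 0]) cube([3160, 235, 2967]); translate([567, 141, 730]) cube([706, 235, 2029]); }


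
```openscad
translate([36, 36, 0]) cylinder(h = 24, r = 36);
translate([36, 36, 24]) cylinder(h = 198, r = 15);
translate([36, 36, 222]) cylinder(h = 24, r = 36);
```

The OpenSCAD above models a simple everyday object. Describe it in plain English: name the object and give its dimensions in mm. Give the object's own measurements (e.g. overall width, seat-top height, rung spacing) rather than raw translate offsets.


A spool: two coaxial disc flanges of radius 36 mm and thickness 24 mm, joined by a core cylinder of radius 15 mm and height 198 mm. The lower flange rests on z = 0 and the three cylinders share a vertical axis.


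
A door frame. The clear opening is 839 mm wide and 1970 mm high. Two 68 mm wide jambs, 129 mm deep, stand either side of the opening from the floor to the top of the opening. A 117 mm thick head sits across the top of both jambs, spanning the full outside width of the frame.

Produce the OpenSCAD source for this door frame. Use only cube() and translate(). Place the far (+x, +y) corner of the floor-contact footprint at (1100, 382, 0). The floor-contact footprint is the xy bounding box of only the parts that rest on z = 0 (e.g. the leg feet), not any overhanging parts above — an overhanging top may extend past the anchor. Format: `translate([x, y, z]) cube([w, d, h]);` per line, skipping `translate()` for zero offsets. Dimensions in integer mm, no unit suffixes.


translate([125, 253, 0]) cube([68, 129, 1970]);
translate([1032, 253, 0]) cube([68, 129, 1970]);
translate([125, 253, 1970]) cube([975, 129, 117]);


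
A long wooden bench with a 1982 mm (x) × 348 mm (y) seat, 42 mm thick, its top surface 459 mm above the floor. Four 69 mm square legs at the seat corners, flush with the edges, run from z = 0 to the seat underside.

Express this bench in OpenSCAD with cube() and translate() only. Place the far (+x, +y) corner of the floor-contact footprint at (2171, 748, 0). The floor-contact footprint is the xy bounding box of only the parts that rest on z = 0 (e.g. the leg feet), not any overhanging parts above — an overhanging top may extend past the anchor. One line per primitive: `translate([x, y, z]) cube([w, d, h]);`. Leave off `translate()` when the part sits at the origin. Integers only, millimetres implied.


// leg_h = 459 − 42 = 417
translate([189, 400, 417]) cube([1982, 348, 42]);
translate([189, 400, 0]) cube([69, 69, 417]);
translate([189, 679, 0]) cube([69, 69, 417]);
translate([2102, 400, 0]) cube([69, 69, 417]);
translate([2102, 679, 0]) cube([69, 69, 417]);


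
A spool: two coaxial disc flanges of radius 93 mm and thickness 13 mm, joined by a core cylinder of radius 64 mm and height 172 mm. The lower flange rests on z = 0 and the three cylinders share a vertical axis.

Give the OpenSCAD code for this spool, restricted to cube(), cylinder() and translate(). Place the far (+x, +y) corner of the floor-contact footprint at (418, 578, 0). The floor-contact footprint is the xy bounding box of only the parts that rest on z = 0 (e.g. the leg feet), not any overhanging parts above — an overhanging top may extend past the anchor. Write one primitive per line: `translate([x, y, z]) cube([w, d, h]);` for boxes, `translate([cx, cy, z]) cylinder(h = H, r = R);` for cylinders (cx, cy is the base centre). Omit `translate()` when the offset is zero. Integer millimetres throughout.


translate([325, 485, 0]) cylinder(h = 13, r = 93);
translate([325, 485, 13]) cylinder(h = 172, r = 64);
translate([325, 485, 185]) cylinder(h = 13, r = 93);


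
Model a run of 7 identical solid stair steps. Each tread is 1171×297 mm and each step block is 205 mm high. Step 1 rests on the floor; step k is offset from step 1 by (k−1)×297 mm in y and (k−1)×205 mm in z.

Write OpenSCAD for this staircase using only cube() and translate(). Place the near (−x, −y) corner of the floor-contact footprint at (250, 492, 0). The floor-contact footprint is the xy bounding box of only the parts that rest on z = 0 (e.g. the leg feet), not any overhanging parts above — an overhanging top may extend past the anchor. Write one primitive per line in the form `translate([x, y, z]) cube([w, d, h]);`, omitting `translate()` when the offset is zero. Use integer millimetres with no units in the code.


translate([250, 492, 0]) cube([1171, 297, 205]);
translate([250, 789, 205]) cube([1171, 297, 205]);
translate([250, 1086, 410]) cube([1171, 297, 205]);
translate([250, 1383, 615]) cube([1171, 297, 205]);
translate([250, 1680, 820]) cube([1171, 297, 205]);
translate([250, 1977, 1025]) cube([1171, 297, 205]);
translate([250, 2274, 1230]) cube([1171, 297, 205]);


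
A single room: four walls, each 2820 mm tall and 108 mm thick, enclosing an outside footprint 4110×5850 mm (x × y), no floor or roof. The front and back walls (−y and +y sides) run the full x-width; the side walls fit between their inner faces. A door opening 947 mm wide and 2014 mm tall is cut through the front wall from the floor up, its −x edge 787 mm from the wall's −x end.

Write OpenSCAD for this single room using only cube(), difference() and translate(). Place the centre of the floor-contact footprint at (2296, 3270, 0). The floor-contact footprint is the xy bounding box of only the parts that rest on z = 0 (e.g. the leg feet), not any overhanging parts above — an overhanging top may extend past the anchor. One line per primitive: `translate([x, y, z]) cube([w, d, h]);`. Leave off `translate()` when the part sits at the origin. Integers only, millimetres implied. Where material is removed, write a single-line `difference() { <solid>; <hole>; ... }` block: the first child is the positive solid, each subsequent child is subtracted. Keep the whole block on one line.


difference() { translate([241, 345, 0]) cube([4110, 108, 2820]); translate([1028, 345, 0]) cube([947, 108, 2014]); }
translate([241, 6087, 0]) cube([4110, 108, 2820]);
translate([241, 453, 0]) cube([108, 5634, 2820]);
translate([4243, 453, 0]) cube([108, 5634, 2820]);


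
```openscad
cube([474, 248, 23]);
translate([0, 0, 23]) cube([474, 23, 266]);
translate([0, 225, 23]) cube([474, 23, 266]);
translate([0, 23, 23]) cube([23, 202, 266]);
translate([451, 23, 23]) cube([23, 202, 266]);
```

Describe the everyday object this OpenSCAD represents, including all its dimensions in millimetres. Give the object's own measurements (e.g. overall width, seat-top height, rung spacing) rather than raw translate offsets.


An open-topped rectangular box: outside dimensions 474×248×289 mm, with a uniform wall and base thickness of 23 mm. The base is a full 474×248 slab on the floor; four walls sit on top of the base. The front and back walls (the −y and +y sides) span the full width; the two side walls fit between them.


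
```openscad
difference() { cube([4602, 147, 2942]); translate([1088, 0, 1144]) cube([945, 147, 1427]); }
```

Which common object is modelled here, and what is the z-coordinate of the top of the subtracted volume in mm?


A wall with a window opening. The window head height is 2571 mm.

A wall with a rectangular opening subtracted — a window. Sill at z = 1144, opening 1427 mm tall, so the head is at 1144 + 1427 = 2571 mm.


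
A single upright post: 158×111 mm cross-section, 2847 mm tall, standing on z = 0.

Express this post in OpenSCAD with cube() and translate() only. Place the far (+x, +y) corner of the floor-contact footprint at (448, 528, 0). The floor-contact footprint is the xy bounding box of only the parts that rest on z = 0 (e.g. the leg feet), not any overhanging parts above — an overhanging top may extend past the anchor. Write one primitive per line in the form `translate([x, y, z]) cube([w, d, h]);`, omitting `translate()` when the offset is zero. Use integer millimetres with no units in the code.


translate([290, 417, 0]) cube([158, 111, 2847]);


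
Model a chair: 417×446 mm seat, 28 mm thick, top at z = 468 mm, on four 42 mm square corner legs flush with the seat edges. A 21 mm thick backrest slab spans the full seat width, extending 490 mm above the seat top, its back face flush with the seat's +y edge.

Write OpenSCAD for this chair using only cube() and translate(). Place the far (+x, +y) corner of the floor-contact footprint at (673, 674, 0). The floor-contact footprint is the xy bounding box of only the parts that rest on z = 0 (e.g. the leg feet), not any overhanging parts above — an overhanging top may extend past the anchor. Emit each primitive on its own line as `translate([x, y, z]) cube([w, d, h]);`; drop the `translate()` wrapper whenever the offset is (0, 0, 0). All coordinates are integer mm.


// leg_h = 468 - 28 = 440
translate([256, 228, 440]) cube([417, 446, 28]);
translate([256, 228, 0]) cube([42, 42, 440]);
translate([631, 228, 0]) cube([42, 42, 440]);
translate([256, 632, 0]) cube([42, 42, 440]);
translate([631, 632, 0]) cube([42, 42, 440]);
translate([256, 653, 468]) cube([417, 21, 490]);


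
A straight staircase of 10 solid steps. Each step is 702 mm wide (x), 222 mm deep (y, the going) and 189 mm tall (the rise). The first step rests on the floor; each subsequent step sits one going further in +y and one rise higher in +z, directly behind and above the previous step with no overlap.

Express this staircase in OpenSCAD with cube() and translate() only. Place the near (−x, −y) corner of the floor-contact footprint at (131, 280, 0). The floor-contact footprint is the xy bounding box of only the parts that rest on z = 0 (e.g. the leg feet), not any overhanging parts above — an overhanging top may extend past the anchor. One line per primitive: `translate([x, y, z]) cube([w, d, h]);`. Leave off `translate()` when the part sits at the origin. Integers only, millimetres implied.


translate([131, 280, 0]) cube([702, 222, 189]);
translate([131, 502, 189]) cube([702, 222, 189]);
translate([131, 724, 378]) cube([702, 222, 189]);
translate([131, 946, 567]) cube([702, 222, 189]);
translate([131, 1168, 756]) cube([702, 222, 189]);
translate([131, 1390, 945]) cube([702, 222, 189]);
translate([131, 1612, 1134]) cube([702, 222, 189]);
translate([131, 1834, 1323]) cube([702, 222, 189]);
translate([131, 2056, 1512]) cube([702, 222, 189]);
translate([131, 2278, 1701]) cube([702, 222, 189]);


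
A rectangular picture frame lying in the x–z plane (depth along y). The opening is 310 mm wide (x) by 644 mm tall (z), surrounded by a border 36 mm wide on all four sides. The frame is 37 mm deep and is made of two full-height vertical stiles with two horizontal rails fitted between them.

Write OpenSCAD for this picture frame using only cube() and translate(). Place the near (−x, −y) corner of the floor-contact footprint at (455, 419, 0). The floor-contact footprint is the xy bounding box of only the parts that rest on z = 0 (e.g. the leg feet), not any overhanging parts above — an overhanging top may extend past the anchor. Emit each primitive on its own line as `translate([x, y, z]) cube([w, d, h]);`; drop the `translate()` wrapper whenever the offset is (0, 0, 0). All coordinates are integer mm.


translate([455, 419, 0]) cube([36, 37, 716]);
translate([801, 419, 0]) cube([36, 37, 716]);
translate([491, 419, 0]) cube([310, 37, 36]);
translate([491, 419, 680]) cube([310, 37, 36]);


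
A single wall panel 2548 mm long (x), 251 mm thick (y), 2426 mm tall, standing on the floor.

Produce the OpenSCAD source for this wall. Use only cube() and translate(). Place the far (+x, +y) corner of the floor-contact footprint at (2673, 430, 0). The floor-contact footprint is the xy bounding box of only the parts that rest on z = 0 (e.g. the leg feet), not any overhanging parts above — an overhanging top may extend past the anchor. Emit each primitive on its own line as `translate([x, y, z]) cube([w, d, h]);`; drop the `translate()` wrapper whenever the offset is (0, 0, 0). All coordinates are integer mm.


translate([125, 179, 0]) cube([2548, 251, 2426]);


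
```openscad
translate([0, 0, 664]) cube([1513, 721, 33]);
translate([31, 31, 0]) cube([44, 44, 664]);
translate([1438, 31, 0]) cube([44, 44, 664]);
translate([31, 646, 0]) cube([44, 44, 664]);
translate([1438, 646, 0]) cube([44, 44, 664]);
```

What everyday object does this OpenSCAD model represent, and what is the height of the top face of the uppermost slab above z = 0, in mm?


A table. The table height is 697 mm.

A 1513×721×33 slab sits at z = 664 on four 44 mm square posts — a table. The top surface is at 664 + 33 = 697 mm.


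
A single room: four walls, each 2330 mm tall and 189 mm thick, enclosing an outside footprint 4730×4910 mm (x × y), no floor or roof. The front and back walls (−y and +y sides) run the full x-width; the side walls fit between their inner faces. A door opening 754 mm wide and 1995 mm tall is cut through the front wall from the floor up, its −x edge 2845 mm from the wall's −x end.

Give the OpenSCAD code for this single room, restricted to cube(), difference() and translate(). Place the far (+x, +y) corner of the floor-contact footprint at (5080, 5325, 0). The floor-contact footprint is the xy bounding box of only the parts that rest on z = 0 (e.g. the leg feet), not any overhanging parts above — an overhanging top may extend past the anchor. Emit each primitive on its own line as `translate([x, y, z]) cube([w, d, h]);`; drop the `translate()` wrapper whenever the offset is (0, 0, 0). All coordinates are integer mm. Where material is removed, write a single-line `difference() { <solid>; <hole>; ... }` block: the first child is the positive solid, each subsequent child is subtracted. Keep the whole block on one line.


difference() { translate([350, 415, 0]) cube([4730, 189, 2330]); translate([3195, 415, 0]) cube([754, 189, 1995]); }
translate([350, 5136, 0]) cube([4730, 189, 2330]);
translate([350, 604, 0]) cube([189, 4532, 2330]);
translate([4891, 604, 0]) cube([189, 4532, 2330]);


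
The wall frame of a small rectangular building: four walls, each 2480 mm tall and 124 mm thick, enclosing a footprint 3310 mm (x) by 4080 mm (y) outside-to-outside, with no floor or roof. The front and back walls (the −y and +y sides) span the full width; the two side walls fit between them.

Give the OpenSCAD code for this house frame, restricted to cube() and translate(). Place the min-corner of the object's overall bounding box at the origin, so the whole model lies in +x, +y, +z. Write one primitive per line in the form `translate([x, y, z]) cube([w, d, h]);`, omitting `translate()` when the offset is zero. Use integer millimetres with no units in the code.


cube([3310, 124, 2480]);
translate([0, 3956, 0]) cube([3310, 124, 2480]);
translate([0, 124, 0]) cube([124, 3832, 2480]);
translate([3186, 124, 0]) cube([124, 3832, 2480]);


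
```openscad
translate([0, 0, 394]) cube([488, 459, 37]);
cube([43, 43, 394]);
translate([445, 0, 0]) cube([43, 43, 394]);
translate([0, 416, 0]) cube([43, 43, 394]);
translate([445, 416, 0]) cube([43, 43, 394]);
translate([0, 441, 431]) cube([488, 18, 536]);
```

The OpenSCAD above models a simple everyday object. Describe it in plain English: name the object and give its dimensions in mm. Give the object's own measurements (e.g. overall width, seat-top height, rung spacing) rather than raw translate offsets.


A chair. The seat is a 488×459×37 mm slab with its top at z = 431 mm, on four 43×43 mm corner legs (flush with the seat edges, standing on z = 0). A flat backrest 18 mm thick, 536 mm tall, spans the full seat width and rises from the seat top along its +y edge, rear face flush with the rear of the seat.


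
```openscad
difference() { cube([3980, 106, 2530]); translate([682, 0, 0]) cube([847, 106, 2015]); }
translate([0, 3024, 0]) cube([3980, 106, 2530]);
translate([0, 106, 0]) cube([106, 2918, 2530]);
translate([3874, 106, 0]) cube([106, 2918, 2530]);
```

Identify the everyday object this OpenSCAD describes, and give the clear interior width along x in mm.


A single room. The interior width is 3768 mm.

Four walls enclosing a rectangle with a door in the front wall — a room. Outside width 3980 minus two 106 mm walls gives 3768 mm.


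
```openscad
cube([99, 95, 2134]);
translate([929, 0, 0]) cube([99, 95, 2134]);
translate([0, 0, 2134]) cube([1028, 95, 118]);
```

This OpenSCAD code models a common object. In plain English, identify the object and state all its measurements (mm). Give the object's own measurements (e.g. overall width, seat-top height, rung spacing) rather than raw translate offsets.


A door frame. The clear opening is 830 mm wide and 2134 mm high. Two 99 mm wide jambs, 95 mm deep, stand either side of the opening from the floor to the top of the opening. A 118 mm thick head sits across the top of both jambs, spanning the full outside width of the frame.


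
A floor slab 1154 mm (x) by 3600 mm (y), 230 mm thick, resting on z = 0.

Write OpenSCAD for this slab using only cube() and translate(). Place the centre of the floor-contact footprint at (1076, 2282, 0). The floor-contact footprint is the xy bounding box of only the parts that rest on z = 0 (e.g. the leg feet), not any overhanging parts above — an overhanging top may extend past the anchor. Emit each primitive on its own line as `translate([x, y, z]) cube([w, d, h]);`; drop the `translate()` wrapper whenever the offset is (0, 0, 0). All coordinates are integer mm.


translate([499, 482, 0]) cube([1154, 3600, 230]);


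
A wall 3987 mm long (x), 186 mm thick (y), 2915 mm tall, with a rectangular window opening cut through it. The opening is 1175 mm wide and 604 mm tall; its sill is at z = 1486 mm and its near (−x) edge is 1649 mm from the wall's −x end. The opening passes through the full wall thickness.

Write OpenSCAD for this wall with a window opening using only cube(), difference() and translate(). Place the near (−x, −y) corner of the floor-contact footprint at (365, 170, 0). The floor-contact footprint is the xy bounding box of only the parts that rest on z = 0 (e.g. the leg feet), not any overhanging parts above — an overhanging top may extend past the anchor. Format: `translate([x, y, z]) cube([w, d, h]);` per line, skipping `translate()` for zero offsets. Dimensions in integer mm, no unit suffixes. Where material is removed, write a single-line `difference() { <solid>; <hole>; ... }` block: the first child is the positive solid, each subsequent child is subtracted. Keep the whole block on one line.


difference() { translate([365, 170, 0]) cube([3987, 186, 2915]); translate([2014, 170, 1486]) cube([1175, 186, 604]); }


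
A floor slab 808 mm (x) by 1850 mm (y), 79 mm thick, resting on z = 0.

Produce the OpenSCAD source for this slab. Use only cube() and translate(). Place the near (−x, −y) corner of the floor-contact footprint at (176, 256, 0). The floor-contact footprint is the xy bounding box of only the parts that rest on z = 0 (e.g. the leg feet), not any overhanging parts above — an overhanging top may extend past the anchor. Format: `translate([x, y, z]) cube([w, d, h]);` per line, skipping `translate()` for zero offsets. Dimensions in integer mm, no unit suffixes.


translate([176, 256, 0]) cube([808, 1850, 79]);


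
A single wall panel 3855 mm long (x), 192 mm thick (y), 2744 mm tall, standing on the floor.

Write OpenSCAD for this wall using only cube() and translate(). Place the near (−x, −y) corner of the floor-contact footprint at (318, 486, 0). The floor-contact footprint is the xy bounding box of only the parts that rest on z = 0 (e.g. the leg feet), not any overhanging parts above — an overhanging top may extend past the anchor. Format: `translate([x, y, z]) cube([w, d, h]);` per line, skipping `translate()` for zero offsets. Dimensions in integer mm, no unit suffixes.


translate([318, 486, 0]) cube([3855, 192, 2744]);


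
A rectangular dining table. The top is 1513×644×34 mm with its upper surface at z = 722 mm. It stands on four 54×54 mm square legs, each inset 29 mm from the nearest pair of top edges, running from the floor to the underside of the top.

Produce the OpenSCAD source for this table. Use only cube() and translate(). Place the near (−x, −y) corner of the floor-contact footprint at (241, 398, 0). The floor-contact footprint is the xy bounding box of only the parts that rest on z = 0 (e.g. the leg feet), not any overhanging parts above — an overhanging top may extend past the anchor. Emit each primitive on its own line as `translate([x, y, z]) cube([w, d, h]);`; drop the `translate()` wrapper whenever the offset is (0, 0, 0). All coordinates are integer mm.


translate([212, 369, 688]) cube([1513, 644, 34]);
translate([241, 398, 0]) cube([54, 54, 688]);
translate([1642, 398, 0]) cube([54, 54, 688]);
translate([241, 930, 0]) cube([54, 54, 688]);
translate([1642, 930, 0]) cube([54, 54, 688]);
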